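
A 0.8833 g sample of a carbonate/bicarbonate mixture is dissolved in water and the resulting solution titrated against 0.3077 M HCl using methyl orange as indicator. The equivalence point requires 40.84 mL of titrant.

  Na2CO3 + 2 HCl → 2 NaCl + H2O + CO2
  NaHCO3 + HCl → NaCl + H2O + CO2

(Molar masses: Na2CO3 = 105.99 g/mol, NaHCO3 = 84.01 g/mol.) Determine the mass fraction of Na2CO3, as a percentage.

n(HCl) = 0.04084 × 0.3077 = 0.01257 mol
Let x = n(Na2CO3), y = n(NaHCO3).
Titrant: 2x + 1y = 0.01257;  mass: 105.99x + 84.01y = 0.8833
Solving, x = 2.779 × 10^-3 mol, y = 7.008 × 10^-3 mol
mass of Na2CO3 = 2.779 × 10^-3 × 105.99 = 0.2946 g
% Na2CO3 = 0.2946 / 0.8833 × 100 = 33.35 %

33.35 %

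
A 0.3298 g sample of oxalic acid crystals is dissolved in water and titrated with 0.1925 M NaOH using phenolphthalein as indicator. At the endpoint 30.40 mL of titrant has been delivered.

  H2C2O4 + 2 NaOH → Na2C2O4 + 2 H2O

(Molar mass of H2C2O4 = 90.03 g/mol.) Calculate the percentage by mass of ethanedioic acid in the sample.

79.88 %

n(NaOH) = 0.03040 L × 0.1925 mol/L = 5.852 × 10^-3 mol
From the 1:2 ratio, n(H2C2O4) = 1/2 × 5.852 × 10^-3 = 2.926 × 10^-3 mol
mass of H2C2O4 = 2.926 × 10^-3 × 90.03 g/mol = 0.2634 g
% H2C2O4 = 0.2634 / 0.3298 × 100 = 79.88 %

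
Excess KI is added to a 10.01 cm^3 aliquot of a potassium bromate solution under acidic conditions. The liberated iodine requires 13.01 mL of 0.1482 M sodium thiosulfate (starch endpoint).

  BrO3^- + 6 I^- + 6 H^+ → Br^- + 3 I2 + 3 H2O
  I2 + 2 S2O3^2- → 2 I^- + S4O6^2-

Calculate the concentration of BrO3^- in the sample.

0.03210 M

n(S2O3^2-) = 0.01301 × 0.1482 = 1.928 × 10^-3 mol
n(I2) = n(S2O3^2-)/2 = 9.640 × 10^-4 mol
From the 1:3 ratio, n(BrO3^-) in the aliquot = 1/3 × 9.640 × 10^-4 = 3.213 × 10^-4 mol
[BrO3^-] = 3.213 × 10^-4 / 0.01001 = 0.03210 mol/L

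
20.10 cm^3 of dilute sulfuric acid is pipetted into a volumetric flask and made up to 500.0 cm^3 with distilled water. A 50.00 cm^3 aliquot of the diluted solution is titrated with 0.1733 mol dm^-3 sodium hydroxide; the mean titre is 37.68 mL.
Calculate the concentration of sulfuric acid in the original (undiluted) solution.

H2SO4 + 2 NaOH → Na2SO4 + 2 H2O
n(NaOH) = 0.03768 × 0.1733 = 6.530 × 10^-3 mol
From the 1:2 ratio, n(H2SO4) in the aliquot = 1/2 × 6.530 × 10^-3 = 3.265 × 10^-3 mol
[H2SO4]_dilute = 3.265 × 10^-3 / 0.05000 = 0.06530 mol/L
Dilution factor = 500.0 / 20.10 = 24.88
[H2SO4]_stock = 0.06530 × 24.88 = 1.624 mol/L

1.624 mol/L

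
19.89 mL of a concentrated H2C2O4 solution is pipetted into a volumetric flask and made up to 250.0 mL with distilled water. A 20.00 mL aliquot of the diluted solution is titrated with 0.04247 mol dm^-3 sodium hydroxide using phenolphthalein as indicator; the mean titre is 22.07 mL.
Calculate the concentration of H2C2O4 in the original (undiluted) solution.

H2C2O4 + 2 NaOH → Na2C2O4 + 2 H2O
n(NaOH) = 0.02207 × 0.04247 = 9.373 × 10^-4 mol
From the 1:2 ratio, n(H2C2O4) in the aliquot = 1/2 × 9.373 × 10^-4 = 4.687 × 10^-4 mol
[H2C2O4]_dilute = 4.687 × 10^-4 / 0.02000 = 0.02343 mol/L
Dilution factor = 250.0 / 19.89 = 12.57
[H2C2O4]_stock = 0.02343 × 12.57 = 0.2945 mol/L

0.2945 mol/L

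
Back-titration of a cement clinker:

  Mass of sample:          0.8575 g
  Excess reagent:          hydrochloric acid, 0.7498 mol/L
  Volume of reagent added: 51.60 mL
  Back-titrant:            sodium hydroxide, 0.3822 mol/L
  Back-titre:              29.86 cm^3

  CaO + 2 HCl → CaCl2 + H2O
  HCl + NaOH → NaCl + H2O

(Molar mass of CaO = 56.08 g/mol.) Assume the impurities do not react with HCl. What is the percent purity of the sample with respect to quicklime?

n(HCl) added = 0.05160 × 0.7498 = 0.03869 mol
n(NaOH) used in back-titration = 0.02986 × 0.3822 = 0.01141 mol
n(HCl) left over = 0.01141 mol (1:1 ratio)
n(HCl) consumed by analyte = 0.03869 − 0.01141 = 0.02728 mol
From the 1:2 ratio, n(CaO) = 1/2 × 0.02728 = 0.01364 mol
mass of CaO = 0.01364 × 56.08 = 0.7649 g
% CaO = 0.7649 / 0.8575 × 100 = 89.20 %

89.20 %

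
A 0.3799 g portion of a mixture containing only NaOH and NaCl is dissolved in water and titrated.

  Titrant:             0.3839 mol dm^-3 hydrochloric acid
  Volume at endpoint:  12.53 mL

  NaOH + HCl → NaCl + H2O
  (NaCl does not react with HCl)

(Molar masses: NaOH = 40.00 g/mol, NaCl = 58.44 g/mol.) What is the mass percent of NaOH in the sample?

50.65 %

n(HCl) = 0.01253 × 0.3839 = 4.810 × 10^-3 mol
Let x = n(NaOH), y = n(NaCl).
Titrant: 1x = 4.810 × 10^-3;  mass: 40.00x + 58.44y = 0.3799
Solving, x = 4.810 × 10^-3 mol, y = 3.208 × 10^-3 mol
mass of NaOH = 4.810 × 10^-3 × 40.00 = 0.1924 g
% NaOH = 0.1924 / 0.3799 × 100 = 50.65 %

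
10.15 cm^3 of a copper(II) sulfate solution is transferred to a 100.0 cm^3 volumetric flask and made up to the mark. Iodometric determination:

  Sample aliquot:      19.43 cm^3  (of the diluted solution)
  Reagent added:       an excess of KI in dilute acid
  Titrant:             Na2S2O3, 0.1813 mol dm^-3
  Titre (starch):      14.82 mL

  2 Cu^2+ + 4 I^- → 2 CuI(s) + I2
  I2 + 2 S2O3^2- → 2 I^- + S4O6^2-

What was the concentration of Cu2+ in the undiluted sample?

n(S2O3^2-) = 0.01482 × 0.1813 = 2.687 × 10^-3 mol
n(I2) = n(S2O3^2-)/2 = 1.343 × 10^-3 mol
From the 2:1 ratio, n(Cu2+) in the aliquot = 2/1 × 1.343 × 10^-3 = 2.687 × 10^-3 mol
[Cu2+]_dilute = 2.687 × 10^-3 / 0.01943 = 0.1383 mol/L
[Cu2+]_original = 0.1383 × 100.0/10.15 = 1.362 mol/L

1.362 mol/L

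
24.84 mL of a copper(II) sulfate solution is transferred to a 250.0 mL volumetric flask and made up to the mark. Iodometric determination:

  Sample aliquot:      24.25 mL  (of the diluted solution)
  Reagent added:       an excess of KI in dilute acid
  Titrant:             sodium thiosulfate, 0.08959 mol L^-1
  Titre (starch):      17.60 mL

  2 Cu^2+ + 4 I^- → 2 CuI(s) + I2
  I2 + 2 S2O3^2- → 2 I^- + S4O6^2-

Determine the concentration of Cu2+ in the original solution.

n(S2O3^2-) = 0.01760 × 0.08959 = 1.577 × 10^-3 mol
n(I2) = n(S2O3^2-)/2 = 7.884 × 10^-4 mol
From the 2:1 ratio, n(Cu2+) in the aliquot = 2/1 × 7.884 × 10^-4 = 1.577 × 10^-3 mol
[Cu2+]_dilute = 1.577 × 10^-3 / 0.02425 = 0.06502 mol/L
[Cu2+]_original = 0.06502 × 250.0/24.84 = 0.6544 mol/L

0.6544 mol/L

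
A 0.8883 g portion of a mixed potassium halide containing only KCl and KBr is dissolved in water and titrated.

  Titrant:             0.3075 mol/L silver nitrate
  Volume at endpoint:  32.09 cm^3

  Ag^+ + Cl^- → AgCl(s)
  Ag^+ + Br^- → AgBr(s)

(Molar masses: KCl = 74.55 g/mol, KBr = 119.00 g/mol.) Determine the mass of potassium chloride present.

0.4796 g

n(AgNO3) = 0.03209 × 0.3075 = 9.868 × 10^-3 mol
Let x = n(KCl), y = n(KBr).
Titrant: 1x + 1y = 9.868 × 10^-3;  mass: 74.55x + 119.00y = 0.8883
Solving, x = 6.433 × 10^-3 mol, y = 3.435 × 10^-3 mol
mass of KCl = 6.433 × 10^-3 × 74.55 = 0.4796 g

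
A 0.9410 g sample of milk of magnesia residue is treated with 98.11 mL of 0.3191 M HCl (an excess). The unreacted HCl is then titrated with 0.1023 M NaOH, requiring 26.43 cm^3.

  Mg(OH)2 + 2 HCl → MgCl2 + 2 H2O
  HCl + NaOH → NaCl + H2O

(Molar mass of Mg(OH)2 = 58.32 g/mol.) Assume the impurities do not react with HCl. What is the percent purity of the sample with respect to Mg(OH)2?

n(HCl) added = 0.09811 × 0.3191 = 0.03131 mol
n(NaOH) used in back-titration = 0.02643 × 0.1023 = 2.704 × 10^-3 mol
n(HCl) left over = 2.704 × 10^-3 mol (1:1 ratio)
n(HCl) consumed by analyte = 0.03131 − 2.704 × 10^-3 = 0.02860 mol
From the 1:2 ratio, n(Mg(OH)2) = 1/2 × 0.02860 = 0.01430 mol
mass of Mg(OH)2 = 0.01430 × 58.32 = 0.8341 g
% Mg(OH)2 = 0.8341 / 0.9410 × 100 = 88.64 %

88.64 %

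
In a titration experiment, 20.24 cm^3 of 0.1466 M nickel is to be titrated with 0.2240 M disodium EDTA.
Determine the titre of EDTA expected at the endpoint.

Ni^2+ + EDTA^4- → [Ni(EDTA)]^2-
n(Ni2+) = 0.02024 L × 0.1466 mol/L = 2.967 × 10^-3 mol
n(EDTA) = 2.967 × 10^-3 mol (1:1 stoichiometry)
V(EDTA) = 2.967 × 10^-3 mol / 0.2240 mol/L = 0.01325 L = 13.25 mL

13.25 mL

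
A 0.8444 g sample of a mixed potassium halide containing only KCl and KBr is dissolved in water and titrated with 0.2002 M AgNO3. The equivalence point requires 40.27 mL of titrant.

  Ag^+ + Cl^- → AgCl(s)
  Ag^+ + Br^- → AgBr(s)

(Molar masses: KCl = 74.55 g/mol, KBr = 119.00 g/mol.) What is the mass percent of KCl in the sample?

n(AgNO3) = 0.04027 × 0.2002 = 8.062 × 10^-3 mol
Let x = n(KCl), y = n(KBr).
Titrant: 1x + 1y = 8.062 × 10^-3;  mass: 74.55x + 119.00y = 0.8444
Solving, x = 2.587 × 10^-3 mol, y = 5.475 × 10^-3 mol
mass of KCl = 2.587 × 10^-3 × 74.55 = 0.1928 g
% KCl = 0.1928 / 0.8444 × 100 = 22.84 %

22.84 %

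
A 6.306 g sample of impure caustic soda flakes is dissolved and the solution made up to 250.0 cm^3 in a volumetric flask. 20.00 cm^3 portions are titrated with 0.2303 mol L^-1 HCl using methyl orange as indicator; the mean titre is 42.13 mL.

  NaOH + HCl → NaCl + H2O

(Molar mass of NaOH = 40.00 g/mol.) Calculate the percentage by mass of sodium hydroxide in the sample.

76.93 %

n(HCl) per titration = 0.04213 × 0.2303 = 9.703 × 10^-3 mol
n(NaOH) in each aliquot = 9.703 × 10^-3 mol (1:1 ratio)
n(NaOH) in the whole flask = 9.703 × 10^-3 × 250.0/20.00 = 0.1213 mol
mass of NaOH = 0.1213 × 40.00 = 4.851 g
% NaOH = 4.851 / 6.306 × 100 = 76.93 %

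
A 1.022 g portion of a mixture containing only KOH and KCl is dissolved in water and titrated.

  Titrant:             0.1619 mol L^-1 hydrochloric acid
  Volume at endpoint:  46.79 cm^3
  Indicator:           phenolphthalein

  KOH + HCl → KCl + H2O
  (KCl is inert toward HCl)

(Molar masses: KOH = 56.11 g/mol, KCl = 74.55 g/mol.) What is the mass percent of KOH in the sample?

n(HCl) = 0.04679 × 0.1619 = 7.575 × 10^-3 mol
Let x = n(KOH), y = n(KCl).
Titrant: 1x = 7.575 × 10^-3;  mass: 56.11x + 74.55y = 1.022
Solving, x = 7.575 × 10^-3 mol, y = 8.007 × 10^-3 mol
mass of KOH = 7.575 × 10^-3 × 56.11 = 0.4251 g
% KOH = 0.4251 / 1.022 × 100 = 41.59 %

41.59 %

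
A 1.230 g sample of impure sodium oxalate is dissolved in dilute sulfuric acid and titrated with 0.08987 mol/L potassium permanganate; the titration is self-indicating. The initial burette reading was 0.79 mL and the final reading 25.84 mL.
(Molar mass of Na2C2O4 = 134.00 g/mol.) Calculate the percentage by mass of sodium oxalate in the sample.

61.31 %

2 MnO4^- + 5 C2O4^2- + 16 H^+ → 2 Mn^2+ + 10 CO2 + 8 H2O
n(KMnO4) = 0.02505 L × 0.08987 mol/L = 2.251 × 10^-3 mol
From the 5:2 ratio, n(Na2C2O4) = 5/2 × 2.251 × 10^-3 = 5.628 × 10^-3 mol
mass of Na2C2O4 = 5.628 × 10^-3 × 134.00 g/mol = 0.7542 g
% Na2C2O4 = 0.7542 / 1.230 × 100 = 61.31 %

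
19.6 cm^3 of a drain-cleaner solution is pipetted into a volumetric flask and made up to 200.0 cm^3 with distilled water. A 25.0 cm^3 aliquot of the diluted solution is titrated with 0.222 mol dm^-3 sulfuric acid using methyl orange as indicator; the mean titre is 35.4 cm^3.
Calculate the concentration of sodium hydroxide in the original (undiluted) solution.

6.42 mol/L

2 NaOH + H2SO4 → Na2SO4 + 2 H2O
n(H2SO4) = 0.0354 × 0.222 = 7.86 × 10^-3 mol
From the 2:1 ratio, n(NaOH) in the aliquot = 2/1 × 7.86 × 10^-3 = 0.0157 mol
[NaOH]_dilute = 0.0157 / 0.0250 = 0.629 mol/L
Dilution factor = 200.0 / 19.6 = 10.20
[NaOH]_stock = 0.629 × 10.20 = 6.42 mol/L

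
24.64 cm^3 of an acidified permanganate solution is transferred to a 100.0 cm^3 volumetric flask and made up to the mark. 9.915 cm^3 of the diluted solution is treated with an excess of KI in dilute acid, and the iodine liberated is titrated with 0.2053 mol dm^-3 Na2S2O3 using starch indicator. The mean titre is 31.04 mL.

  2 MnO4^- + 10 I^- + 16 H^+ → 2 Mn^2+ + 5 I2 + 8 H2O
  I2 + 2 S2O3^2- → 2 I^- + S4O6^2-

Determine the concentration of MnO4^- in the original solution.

0.5217 mol/L

n(S2O3^2-) = 0.03104 × 0.2053 = 6.373 × 10^-3 mol
n(I2) = n(S2O3^2-)/2 = 3.186 × 10^-3 mol
From the 2:5 ratio, n(MnO4^-) in the aliquot = 2/5 × 3.186 × 10^-3 = 1.275 × 10^-3 mol
[MnO4^-]_dilute = 1.275 × 10^-3 / 0.009915 = 0.1285 mol/L
[MnO4^-]_original = 0.1285 × 100.0/24.64 = 0.5217 mol/L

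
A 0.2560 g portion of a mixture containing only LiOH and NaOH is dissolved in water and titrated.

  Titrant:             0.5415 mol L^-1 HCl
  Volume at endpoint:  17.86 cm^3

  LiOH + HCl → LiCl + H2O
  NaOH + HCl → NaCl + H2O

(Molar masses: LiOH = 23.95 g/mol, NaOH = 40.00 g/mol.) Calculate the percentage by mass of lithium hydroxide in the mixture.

76.27 %

n(HCl) = 0.01786 × 0.5415 = 9.671 × 10^-3 mol
Let x = n(LiOH), y = n(NaOH).
Titrant: 1x + 1y = 9.671 × 10^-3;  mass: 23.95x + 40.00y = 0.2560
Solving, x = 8.152 × 10^-3 mol, y = 1.519 × 10^-3 mol
mass of LiOH = 8.152 × 10^-3 × 23.95 = 0.1953 g
% LiOH = 0.1953 / 0.2560 × 100 = 76.27 %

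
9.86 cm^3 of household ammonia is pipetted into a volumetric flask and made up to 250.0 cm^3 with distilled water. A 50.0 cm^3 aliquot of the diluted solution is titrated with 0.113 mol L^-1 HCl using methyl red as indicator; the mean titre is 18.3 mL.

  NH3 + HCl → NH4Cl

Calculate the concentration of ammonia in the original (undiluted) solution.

1.05 mol/L

n(HCl) = 0.0183 × 0.113 = 2.07 × 10^-3 mol
n(NH3) in the aliquot = 2.07 × 10^-3 mol (1:1 ratio)
[NH3]_dilute = 2.07 × 10^-3 / 0.0500 = 0.0414 mol/L
Dilution factor = 250.0 / 9.86 = 25.35
[NH3]_stock = 0.0414 × 25.35 = 1.05 mol/L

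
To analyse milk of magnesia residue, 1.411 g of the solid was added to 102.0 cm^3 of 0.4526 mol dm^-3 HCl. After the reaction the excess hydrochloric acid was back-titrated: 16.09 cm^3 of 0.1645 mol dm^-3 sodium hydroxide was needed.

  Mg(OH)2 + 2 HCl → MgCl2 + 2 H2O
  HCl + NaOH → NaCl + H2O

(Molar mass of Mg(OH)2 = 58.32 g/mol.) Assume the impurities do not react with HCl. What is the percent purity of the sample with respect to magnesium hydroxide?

89.94 %

n(HCl) added = 0.1020 × 0.4526 = 0.04617 mol
n(NaOH) used in back-titration = 0.01609 × 0.1645 = 2.647 × 10^-3 mol
n(HCl) left over = 2.647 × 10^-3 mol (1:1 ratio)
n(HCl) consumed by analyte = 0.04617 − 2.647 × 10^-3 = 0.04352 mol
From the 1:2 ratio, n(Mg(OH)2) = 1/2 × 0.04352 = 0.02176 mol
mass of Mg(OH)2 = 0.02176 × 58.32 = 1.269 g
% Mg(OH)2 = 1.269 / 1.411 × 100 = 89.94 %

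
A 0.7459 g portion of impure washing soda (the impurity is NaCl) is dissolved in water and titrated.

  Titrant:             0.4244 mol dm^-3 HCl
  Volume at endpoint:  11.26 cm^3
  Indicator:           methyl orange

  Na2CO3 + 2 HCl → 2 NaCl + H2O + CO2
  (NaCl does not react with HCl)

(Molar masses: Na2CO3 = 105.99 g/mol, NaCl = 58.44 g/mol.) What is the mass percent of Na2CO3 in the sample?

n(HCl) = 0.01126 × 0.4244 = 4.779 × 10^-3 mol
Let x = n(Na2CO3), y = n(NaCl).
Titrant: 2x = 4.779 × 10^-3;  mass: 105.99x + 58.44y = 0.7459
Solving, x = 2.389 × 10^-3 mol, y = 8.430 × 10^-3 mol
mass of Na2CO3 = 2.389 × 10^-3 × 105.99 = 0.2532 g
% Na2CO3 = 0.2532 / 0.7459 × 100 = 33.95 %

33.95 %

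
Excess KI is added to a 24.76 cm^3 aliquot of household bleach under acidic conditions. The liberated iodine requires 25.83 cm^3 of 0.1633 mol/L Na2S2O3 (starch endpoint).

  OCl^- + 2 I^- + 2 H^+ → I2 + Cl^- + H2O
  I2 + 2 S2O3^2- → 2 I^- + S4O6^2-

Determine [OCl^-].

0.08518 mol/L

n(S2O3^2-) = 0.02583 × 0.1633 = 4.218 × 10^-3 mol
n(I2) = n(S2O3^2-)/2 = 2.109 × 10^-3 mol
n(OCl^-) in the aliquot = 2.109 × 10^-3 mol (1:1 ratio)
[OCl^-] = 2.109 × 10^-3 / 0.02476 = 0.08518 mol/L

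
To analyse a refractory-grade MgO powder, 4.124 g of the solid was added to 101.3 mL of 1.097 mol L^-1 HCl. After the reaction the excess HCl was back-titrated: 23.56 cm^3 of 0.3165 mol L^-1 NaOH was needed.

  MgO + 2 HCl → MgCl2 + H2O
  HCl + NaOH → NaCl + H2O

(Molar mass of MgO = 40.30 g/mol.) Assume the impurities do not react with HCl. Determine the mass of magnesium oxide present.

2.089 g

n(HCl) added = 0.1013 × 1.097 = 0.1111 mol
n(NaOH) used in back-titration = 0.02356 × 0.3165 = 7.457 × 10^-3 mol
n(HCl) left over = 7.457 × 10^-3 mol (1:1 ratio)
n(HCl) consumed by analyte = 0.1111 − 7.457 × 10^-3 = 0.1037 mol
From the 1:2 ratio, n(MgO) = 1/2 × 0.1037 = 0.05183 mol
mass of MgO = 0.05183 × 40.30 = 2.089 g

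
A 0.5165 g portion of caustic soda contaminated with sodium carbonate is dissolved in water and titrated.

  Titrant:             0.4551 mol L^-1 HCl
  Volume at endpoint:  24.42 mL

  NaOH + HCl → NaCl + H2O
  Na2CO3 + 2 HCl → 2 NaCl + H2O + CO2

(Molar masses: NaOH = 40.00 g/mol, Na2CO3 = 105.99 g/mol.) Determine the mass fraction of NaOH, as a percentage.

n(HCl) = 0.02442 × 0.4551 = 0.01111 mol
Let x = n(NaOH), y = n(Na2CO3).
Titrant: 1x + 2y = 0.01111;  mass: 40.00x + 105.99y = 0.5165
Solving, x = 5.576 × 10^-3 mol, y = 2.769 × 10^-3 mol
mass of NaOH = 5.576 × 10^-3 × 40.00 = 0.2230 g
% NaOH = 0.2230 / 0.5165 × 100 = 43.18 %

43.18 %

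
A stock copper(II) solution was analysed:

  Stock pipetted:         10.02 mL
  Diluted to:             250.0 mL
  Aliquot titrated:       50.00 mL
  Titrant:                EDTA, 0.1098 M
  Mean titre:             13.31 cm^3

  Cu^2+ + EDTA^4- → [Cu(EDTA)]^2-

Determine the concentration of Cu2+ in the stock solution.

0.7293 M

n(EDTA) = 0.01331 × 0.1098 = 1.461 × 10^-3 mol
n(Cu2+) in the aliquot = 1.461 × 10^-3 mol (1:1 ratio)
[Cu2+]_dilute = 1.461 × 10^-3 / 0.05000 = 0.02923 mol/L
Dilution factor = 250.0 / 10.02 = 24.95
[Cu2+]_stock = 0.02923 × 24.95 = 0.7293 mol/L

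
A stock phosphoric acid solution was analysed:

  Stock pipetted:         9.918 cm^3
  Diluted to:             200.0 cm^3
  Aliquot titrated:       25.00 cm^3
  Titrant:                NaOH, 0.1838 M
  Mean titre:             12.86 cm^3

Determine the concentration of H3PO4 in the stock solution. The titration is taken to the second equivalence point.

0.9533 M

H3PO4 + 2 NaOH → Na2HPO4 + 2 H2O
n(NaOH) = 0.01286 × 0.1838 = 2.364 × 10^-3 mol
From the 1:2 ratio, n(H3PO4) in the aliquot = 1/2 × 2.364 × 10^-3 = 1.182 × 10^-3 mol
[H3PO4]_dilute = 1.182 × 10^-3 / 0.02500 = 0.04727 mol/L
Dilution factor = 200.0 / 9.918 = 20.17
[H3PO4]_stock = 0.04727 × 20.17 = 0.9533 mol/L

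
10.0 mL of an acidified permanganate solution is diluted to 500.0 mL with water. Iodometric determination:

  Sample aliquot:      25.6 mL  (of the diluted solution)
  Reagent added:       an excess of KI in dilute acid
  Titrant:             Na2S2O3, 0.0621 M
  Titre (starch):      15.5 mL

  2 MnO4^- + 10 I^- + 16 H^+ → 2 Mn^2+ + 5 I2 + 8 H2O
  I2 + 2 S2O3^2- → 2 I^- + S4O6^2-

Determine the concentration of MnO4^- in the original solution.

n(S2O3^2-) = 0.0155 × 0.0621 = 9.63 × 10^-4 mol
n(I2) = n(S2O3^2-)/2 = 4.81 × 10^-4 mol
From the 2:5 ratio, n(MnO4^-) in the aliquot = 2/5 × 4.81 × 10^-4 = 1.93 × 10^-4 mol
[MnO4^-]_dilute = 1.93 × 10^-4 / 0.0256 = 0.00752 mol/L
[MnO4^-]_original = 0.00752 × 500.0/10.0 = 0.376 mol/L

0.376 M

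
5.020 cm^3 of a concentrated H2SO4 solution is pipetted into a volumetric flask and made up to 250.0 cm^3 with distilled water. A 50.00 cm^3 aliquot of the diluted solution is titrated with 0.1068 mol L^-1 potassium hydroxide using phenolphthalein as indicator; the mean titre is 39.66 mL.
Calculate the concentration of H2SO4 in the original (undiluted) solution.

2.109 mol/L

H2SO4 + 2 KOH → K2SO4 + 2 H2O
n(KOH) = 0.03966 × 0.1068 = 4.236 × 10^-3 mol
From the 1:2 ratio, n(H2SO4) in the aliquot = 1/2 × 4.236 × 10^-3 = 2.118 × 10^-3 mol
[H2SO4]_dilute = 2.118 × 10^-3 / 0.05000 = 0.04236 mol/L
Dilution factor = 250.0 / 5.020 = 49.80
[H2SO4]_stock = 0.04236 × 49.80 = 2.109 mol/L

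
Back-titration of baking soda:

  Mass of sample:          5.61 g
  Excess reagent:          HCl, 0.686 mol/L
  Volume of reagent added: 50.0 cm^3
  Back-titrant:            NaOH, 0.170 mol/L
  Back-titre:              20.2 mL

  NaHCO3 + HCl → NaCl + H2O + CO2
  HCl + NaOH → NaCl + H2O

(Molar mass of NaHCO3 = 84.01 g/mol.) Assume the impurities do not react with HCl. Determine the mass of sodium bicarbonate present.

2.59 g

n(HCl) added = 0.0500 × 0.686 = 0.0343 mol
n(NaOH) used in back-titration = 0.0202 × 0.170 = 3.43 × 10^-3 mol
n(HCl) left over = 3.43 × 10^-3 mol (1:1 ratio)
n(HCl) consumed by analyte = 0.0343 − 3.43 × 10^-3 = 0.0309 mol
n(NaHCO3) = 0.0309 mol (1:1 ratio)
mass of NaHCO3 = 0.0309 × 84.01 = 2.59 g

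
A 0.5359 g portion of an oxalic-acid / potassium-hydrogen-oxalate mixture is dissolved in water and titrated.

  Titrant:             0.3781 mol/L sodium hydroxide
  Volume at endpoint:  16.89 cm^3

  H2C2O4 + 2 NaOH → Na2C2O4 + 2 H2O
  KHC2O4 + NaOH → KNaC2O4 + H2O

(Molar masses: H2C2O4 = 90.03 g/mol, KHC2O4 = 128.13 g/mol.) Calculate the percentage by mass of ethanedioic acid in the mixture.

28.54 %

n(NaOH) = 0.01689 × 0.3781 = 6.386 × 10^-3 mol
Let x = n(H2C2O4), y = n(KHC2O4).
Titrant: 2x + 1y = 6.386 × 10^-3;  mass: 90.03x + 128.13y = 0.5359
Solving, x = 1.699 × 10^-3 mol, y = 2.989 × 10^-3 mol
mass of H2C2O4 = 1.699 × 10^-3 × 90.03 = 0.1529 g
% H2C2O4 = 0.1529 / 0.5359 × 100 = 28.54 %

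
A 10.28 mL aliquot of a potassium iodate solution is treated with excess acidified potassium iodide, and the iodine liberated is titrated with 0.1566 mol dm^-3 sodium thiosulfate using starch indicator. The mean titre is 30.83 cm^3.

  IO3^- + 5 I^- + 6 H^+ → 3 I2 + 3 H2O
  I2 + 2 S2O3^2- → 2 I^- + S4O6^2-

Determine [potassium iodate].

n(S2O3^2-) = 0.03083 × 0.1566 = 4.828 × 10^-3 mol
n(I2) = n(S2O3^2-)/2 = 2.414 × 10^-3 mol
From the 1:3 ratio, n(IO3^-) in the aliquot = 1/3 × 2.414 × 10^-3 = 8.047 × 10^-4 mol
[IO3^-] = 8.047 × 10^-4 / 0.01028 = 0.07827 mol/L

0.07827 mol/L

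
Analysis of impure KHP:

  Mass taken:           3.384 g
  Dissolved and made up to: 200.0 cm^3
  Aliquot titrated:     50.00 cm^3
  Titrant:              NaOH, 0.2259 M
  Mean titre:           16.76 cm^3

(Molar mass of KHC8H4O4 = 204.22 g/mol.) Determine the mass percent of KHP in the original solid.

KHC8H4O4 + NaOH → KNaC8H4O4 + H2O
n(NaOH) per titration = 0.01676 × 0.2259 = 3.786 × 10^-3 mol
n(KHC8H4O4) in each aliquot = 3.786 × 10^-3 mol (1:1 ratio)
n(KHC8H4O4) in the whole flask = 3.786 × 10^-3 × 200.0/50.00 = 0.01514 mol
mass of KHC8H4O4 = 0.01514 × 204.22 = 3.093 g
% KHC8H4O4 = 3.093 / 3.384 × 100 = 91.39 %

91.39 %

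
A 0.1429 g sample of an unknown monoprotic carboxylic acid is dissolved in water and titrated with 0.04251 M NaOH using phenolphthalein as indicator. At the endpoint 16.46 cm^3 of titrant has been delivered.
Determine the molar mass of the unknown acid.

n(NaOH) = 0.01646 L × 0.04251 mol/L = 6.997 × 10^-4 mol
n(HA) = 6.997 × 10^-4 mol (1:1 ratio)
M = m / n = 0.1429 g / 6.997 × 10^-4 mol = 204.2 g/mol

204.2 g/mol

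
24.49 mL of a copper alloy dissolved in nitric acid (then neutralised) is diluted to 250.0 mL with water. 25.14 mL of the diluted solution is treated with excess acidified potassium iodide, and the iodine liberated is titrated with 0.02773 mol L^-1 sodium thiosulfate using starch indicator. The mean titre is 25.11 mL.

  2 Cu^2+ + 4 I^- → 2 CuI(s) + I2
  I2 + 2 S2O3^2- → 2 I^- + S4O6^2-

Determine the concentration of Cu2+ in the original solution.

0.2827 mol/L

n(S2O3^2-) = 0.02511 × 0.02773 = 6.963 × 10^-4 mol
n(I2) = n(S2O3^2-)/2 = 3.482 × 10^-4 mol
From the 2:1 ratio, n(Cu2+) in the aliquot = 2/1 × 3.482 × 10^-4 = 6.963 × 10^-4 mol
[Cu2+]_dilute = 6.963 × 10^-4 / 0.02514 = 0.02770 mol/L
[Cu2+]_original = 0.02770 × 250.0/24.49 = 0.2827 mol/L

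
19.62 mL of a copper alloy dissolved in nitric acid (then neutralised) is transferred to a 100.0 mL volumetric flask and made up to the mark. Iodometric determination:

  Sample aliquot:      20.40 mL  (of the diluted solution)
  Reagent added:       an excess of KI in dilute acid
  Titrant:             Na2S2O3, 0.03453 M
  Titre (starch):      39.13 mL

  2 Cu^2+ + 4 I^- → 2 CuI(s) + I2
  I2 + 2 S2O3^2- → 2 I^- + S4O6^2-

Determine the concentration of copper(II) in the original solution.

0.3376 M

n(S2O3^2-) = 0.03913 × 0.03453 = 1.351 × 10^-3 mol
n(I2) = n(S2O3^2-)/2 = 6.756 × 10^-4 mol
From the 2:1 ratio, n(Cu2+) in the aliquot = 2/1 × 6.756 × 10^-4 = 1.351 × 10^-3 mol
[Cu2+]_dilute = 1.351 × 10^-3 / 0.02040 = 0.06623 mol/L
[Cu2+]_original = 0.06623 × 100.0/19.62 = 0.3376 mol/L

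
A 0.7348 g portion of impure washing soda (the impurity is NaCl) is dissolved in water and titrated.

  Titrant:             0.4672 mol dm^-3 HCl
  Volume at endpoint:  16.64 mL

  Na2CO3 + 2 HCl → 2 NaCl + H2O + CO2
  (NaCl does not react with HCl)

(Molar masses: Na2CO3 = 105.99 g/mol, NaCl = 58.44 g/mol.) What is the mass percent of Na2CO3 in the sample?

56.07 %

n(HCl) = 0.01664 × 0.4672 = 7.774 × 10^-3 mol
Let x = n(Na2CO3), y = n(NaCl).
Titrant: 2x = 7.774 × 10^-3;  mass: 105.99x + 58.44y = 0.7348
Solving, x = 3.887 × 10^-3 mol, y = 5.524 × 10^-3 mol
mass of Na2CO3 = 3.887 × 10^-3 × 105.99 = 0.4120 g
% Na2CO3 = 0.4120 / 0.7348 × 100 = 56.07 %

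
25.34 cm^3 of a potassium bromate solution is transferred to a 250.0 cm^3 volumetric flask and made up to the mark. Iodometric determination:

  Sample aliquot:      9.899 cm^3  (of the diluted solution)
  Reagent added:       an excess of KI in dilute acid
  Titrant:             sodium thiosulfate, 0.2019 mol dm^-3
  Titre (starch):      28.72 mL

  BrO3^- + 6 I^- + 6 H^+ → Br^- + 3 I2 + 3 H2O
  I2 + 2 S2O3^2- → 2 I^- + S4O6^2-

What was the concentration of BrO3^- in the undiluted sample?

0.9632 mol/L

n(S2O3^2-) = 0.02872 × 0.2019 = 5.799 × 10^-3 mol
n(I2) = n(S2O3^2-)/2 = 2.899 × 10^-3 mol
From the 1:3 ratio, n(BrO3^-) in the aliquot = 1/3 × 2.899 × 10^-3 = 9.664 × 10^-4 mol
[BrO3^-]_dilute = 9.664 × 10^-4 / 0.009899 = 0.09763 mol/L
[BrO3^-]_original = 0.09763 × 250.0/25.34 = 0.9632 mol/L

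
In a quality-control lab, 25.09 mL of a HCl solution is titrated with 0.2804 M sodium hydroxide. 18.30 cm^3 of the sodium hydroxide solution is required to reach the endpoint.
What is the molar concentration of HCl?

HCl + NaOH → NaCl + H2O
n(NaOH) = 0.01830 L × 0.2804 mol/L = 5.131 × 10^-3 mol
n(HCl) = 5.131 × 10^-3 mol (1:1 mole ratio)
[HCl] = 5.131 × 10^-3 mol / 0.02509 L = 0.2045 mol/L

0.2045 M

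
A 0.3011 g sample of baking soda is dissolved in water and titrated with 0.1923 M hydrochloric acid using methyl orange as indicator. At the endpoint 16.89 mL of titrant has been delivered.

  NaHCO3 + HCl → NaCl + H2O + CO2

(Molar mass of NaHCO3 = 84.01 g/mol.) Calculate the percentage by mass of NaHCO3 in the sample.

90.62 %

n(HCl) = 0.01689 L × 0.1923 mol/L = 3.248 × 10^-3 mol
n(NaHCO3) = 3.248 × 10^-3 mol (1:1 ratio)
mass of NaHCO3 = 3.248 × 10^-3 × 84.01 g/mol = 0.2729 g
% NaHCO3 = 0.2729 / 0.3011 × 100 = 90.62 %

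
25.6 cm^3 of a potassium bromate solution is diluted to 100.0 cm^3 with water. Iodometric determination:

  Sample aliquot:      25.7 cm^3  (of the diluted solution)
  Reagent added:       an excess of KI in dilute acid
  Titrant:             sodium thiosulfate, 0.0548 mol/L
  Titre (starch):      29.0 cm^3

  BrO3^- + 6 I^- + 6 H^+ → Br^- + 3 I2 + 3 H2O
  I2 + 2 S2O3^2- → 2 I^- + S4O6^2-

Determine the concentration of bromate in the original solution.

n(S2O3^2-) = 0.0290 × 0.0548 = 1.59 × 10^-3 mol
n(I2) = n(S2O3^2-)/2 = 7.95 × 10^-4 mol
From the 1:3 ratio, n(BrO3^-) in the aliquot = 1/3 × 7.95 × 10^-4 = 2.65 × 10^-4 mol
[BrO3^-]_dilute = 2.65 × 10^-4 / 0.0257 = 0.0103 mol/L
[BrO3^-]_original = 0.0103 × 100.0/25.6 = 0.0403 mol/L

0.0403 mol/L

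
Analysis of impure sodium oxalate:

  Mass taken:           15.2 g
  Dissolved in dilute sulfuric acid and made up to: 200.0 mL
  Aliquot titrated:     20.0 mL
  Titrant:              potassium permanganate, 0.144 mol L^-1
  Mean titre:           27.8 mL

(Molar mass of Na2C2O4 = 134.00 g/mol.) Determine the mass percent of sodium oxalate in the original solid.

2 MnO4^- + 5 C2O4^2- + 16 H^+ → 2 Mn^2+ + 10 CO2 + 8 H2O
n(KMnO4) per titration = 0.0278 × 0.144 = 4.00 × 10^-3 mol
From the 5:2 ratio, n(Na2C2O4) in each aliquot = 5/2 × 4.00 × 10^-3 = 0.0100 mol
n(Na2C2O4) in the whole flask = 0.0100 × 200.0/20.0 = 0.100 mol
mass of Na2C2O4 = 0.100 × 134.00 = 13.4 g
% Na2C2O4 = 13.4 / 15.2 × 100 = 88.2 %

88.2 %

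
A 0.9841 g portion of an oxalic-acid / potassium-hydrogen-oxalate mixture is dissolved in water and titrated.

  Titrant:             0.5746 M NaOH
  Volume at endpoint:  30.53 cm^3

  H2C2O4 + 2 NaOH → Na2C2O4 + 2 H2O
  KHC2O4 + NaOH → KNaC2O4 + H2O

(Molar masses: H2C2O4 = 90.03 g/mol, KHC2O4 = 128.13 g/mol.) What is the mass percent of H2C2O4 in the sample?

n(NaOH) = 0.03053 × 0.5746 = 0.01754 mol
Let x = n(H2C2O4), y = n(KHC2O4).
Titrant: 2x + 1y = 0.01754;  mass: 90.03x + 128.13y = 0.9841
Solving, x = 7.602 × 10^-3 mol, y = 2.339 × 10^-3 mol
mass of H2C2O4 = 7.602 × 10^-3 × 90.03 = 0.6844 g
% H2C2O4 = 0.6844 / 0.9841 × 100 = 69.54 %

69.54 %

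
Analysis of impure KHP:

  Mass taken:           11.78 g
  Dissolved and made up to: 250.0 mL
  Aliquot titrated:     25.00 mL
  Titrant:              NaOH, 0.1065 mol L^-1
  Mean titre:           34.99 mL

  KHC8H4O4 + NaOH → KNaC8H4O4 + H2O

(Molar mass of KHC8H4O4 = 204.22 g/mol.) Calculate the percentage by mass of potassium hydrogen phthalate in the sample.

n(NaOH) per titration = 0.03499 × 0.1065 = 3.726 × 10^-3 mol
n(KHC8H4O4) in each aliquot = 3.726 × 10^-3 mol (1:1 ratio)
n(KHC8H4O4) in the whole flask = 3.726 × 10^-3 × 250.0/25.00 = 0.03726 mol
mass of KHC8H4O4 = 0.03726 × 204.22 = 7.610 g
% KHC8H4O4 = 7.610 / 11.78 × 100 = 64.60 %

64.60 %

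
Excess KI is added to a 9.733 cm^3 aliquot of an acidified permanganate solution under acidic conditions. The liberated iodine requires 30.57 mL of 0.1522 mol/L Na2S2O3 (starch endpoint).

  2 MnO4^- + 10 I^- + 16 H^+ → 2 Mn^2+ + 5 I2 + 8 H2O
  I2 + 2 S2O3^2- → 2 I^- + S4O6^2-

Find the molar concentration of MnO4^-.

n(S2O3^2-) = 0.03057 × 0.1522 = 4.653 × 10^-3 mol
n(I2) = n(S2O3^2-)/2 = 2.326 × 10^-3 mol
From the 2:5 ratio, n(MnO4^-) in the aliquot = 2/5 × 2.326 × 10^-3 = 9.306 × 10^-4 mol
[MnO4^-] = 9.306 × 10^-4 / 0.009733 = 0.09561 mol/L

0.09561 mol/L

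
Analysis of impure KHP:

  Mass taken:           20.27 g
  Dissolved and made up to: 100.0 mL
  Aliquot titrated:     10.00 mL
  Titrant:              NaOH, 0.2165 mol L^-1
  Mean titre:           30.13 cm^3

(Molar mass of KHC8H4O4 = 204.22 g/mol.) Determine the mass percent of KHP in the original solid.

KHC8H4O4 + NaOH → KNaC8H4O4 + H2O
n(NaOH) per titration = 0.03013 × 0.2165 = 6.523 × 10^-3 mol
n(KHC8H4O4) in each aliquot = 6.523 × 10^-3 mol (1:1 ratio)
n(KHC8H4O4) in the whole flask = 6.523 × 10^-3 × 100.0/10.00 = 0.06523 mol
mass of KHC8H4O4 = 0.06523 × 204.22 = 13.32 g
% KHC8H4O4 = 13.32 / 20.27 × 100 = 65.72 %

65.72 %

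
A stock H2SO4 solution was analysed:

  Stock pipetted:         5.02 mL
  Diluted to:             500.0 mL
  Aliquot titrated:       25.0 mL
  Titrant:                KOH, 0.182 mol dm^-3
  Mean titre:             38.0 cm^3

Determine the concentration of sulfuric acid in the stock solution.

H2SO4 + 2 KOH → K2SO4 + 2 H2O
n(KOH) = 0.0380 × 0.182 = 6.92 × 10^-3 mol
From the 1:2 ratio, n(H2SO4) in the aliquot = 1/2 × 6.92 × 10^-3 = 3.46 × 10^-3 mol
[H2SO4]_dilute = 3.46 × 10^-3 / 0.0250 = 0.138 mol/L
Dilution factor = 500.0 / 5.02 = 99.60
[H2SO4]_stock = 0.138 × 99.60 = 13.8 mol/L

13.8 mol/L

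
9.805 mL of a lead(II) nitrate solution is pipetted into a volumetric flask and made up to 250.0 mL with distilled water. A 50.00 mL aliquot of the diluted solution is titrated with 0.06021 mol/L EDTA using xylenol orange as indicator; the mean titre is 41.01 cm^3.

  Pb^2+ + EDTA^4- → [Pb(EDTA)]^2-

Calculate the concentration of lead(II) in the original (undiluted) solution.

n(EDTA) = 0.04101 × 0.06021 = 2.469 × 10^-3 mol
n(Pb2+) in the aliquot = 2.469 × 10^-3 mol (1:1 ratio)
[Pb2+]_dilute = 2.469 × 10^-3 / 0.05000 = 0.04938 mol/L
Dilution factor = 250.0 / 9.805 = 25.50
[Pb2+]_stock = 0.04938 × 25.50 = 1.259 mol/L

1.259 mol/L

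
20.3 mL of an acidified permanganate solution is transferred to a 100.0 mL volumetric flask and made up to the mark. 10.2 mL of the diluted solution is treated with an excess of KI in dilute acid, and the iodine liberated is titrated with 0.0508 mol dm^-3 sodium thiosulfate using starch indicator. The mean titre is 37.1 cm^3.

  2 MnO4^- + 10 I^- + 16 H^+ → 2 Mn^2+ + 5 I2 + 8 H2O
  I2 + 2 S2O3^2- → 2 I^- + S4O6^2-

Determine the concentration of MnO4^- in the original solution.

0.182 mol/L

n(S2O3^2-) = 0.0371 × 0.0508 = 1.88 × 10^-3 mol
n(I2) = n(S2O3^2-)/2 = 9.42 × 10^-4 mol
From the 2:5 ratio, n(MnO4^-) in the aliquot = 2/5 × 9.42 × 10^-4 = 3.77 × 10^-4 mol
[MnO4^-]_dilute = 3.77 × 10^-4 / 0.0102 = 0.0370 mol/L
[MnO4^-]_original = 0.0370 × 100.0/20.3 = 0.182 mol/L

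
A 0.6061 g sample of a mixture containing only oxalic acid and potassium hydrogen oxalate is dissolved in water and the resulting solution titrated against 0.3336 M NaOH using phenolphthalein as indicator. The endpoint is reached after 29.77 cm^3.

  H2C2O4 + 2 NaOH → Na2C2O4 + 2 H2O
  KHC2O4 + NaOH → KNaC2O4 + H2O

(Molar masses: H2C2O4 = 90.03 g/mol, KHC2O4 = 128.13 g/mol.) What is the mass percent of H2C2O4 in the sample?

59.55 %

n(NaOH) = 0.02977 × 0.3336 = 9.931 × 10^-3 mol
Let x = n(H2C2O4), y = n(KHC2O4).
Titrant: 2x + 1y = 9.931 × 10^-3;  mass: 90.03x + 128.13y = 0.6061
Solving, x = 4.009 × 10^-3 mol, y = 1.914 × 10^-3 mol
mass of H2C2O4 = 4.009 × 10^-3 × 90.03 = 0.3609 g
% H2C2O4 = 0.3609 / 0.6061 × 100 = 59.55 %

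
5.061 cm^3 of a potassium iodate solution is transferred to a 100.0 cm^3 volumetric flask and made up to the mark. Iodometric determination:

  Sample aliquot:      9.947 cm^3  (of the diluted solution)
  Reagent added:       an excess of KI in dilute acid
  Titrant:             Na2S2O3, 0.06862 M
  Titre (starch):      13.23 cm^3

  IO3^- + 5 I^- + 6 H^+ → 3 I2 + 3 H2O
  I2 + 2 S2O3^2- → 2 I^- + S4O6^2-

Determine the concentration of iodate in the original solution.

0.3006 M

n(S2O3^2-) = 0.01323 × 0.06862 = 9.078 × 10^-4 mol
n(I2) = n(S2O3^2-)/2 = 4.539 × 10^-4 mol
From the 1:3 ratio, n(IO3^-) in the aliquot = 1/3 × 4.539 × 10^-4 = 1.513 × 10^-4 mol
[IO3^-]_dilute = 1.513 × 10^-4 / 0.009947 = 0.01521 mol/L
[IO3^-]_original = 0.01521 × 100.0/5.061 = 0.3006 mol/L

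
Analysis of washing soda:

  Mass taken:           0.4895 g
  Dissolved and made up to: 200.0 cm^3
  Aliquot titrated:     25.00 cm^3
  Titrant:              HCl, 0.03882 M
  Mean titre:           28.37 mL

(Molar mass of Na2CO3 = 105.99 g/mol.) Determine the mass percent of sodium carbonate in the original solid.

Na2CO3 + 2 HCl → 2 NaCl + H2O + CO2
n(HCl) per titration = 0.02837 × 0.03882 = 1.101 × 10^-3 mol
From the 1:2 ratio, n(Na2CO3) in each aliquot = 1/2 × 1.101 × 10^-3 = 5.507 × 10^-4 mol
n(Na2CO3) in the whole flask = 5.507 × 10^-4 × 200.0/25.00 = 4.405 × 10^-3 mol
mass of Na2CO3 = 4.405 × 10^-3 × 105.99 = 0.4669 g
% Na2CO3 = 0.4669 / 0.4895 × 100 = 95.39 %

95.39 %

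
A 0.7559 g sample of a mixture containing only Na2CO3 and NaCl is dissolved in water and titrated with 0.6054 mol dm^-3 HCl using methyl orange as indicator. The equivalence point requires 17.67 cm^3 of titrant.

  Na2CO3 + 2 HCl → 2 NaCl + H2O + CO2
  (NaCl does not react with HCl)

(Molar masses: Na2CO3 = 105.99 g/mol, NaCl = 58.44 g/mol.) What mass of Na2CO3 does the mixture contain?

0.5669 g

n(HCl) = 0.01767 × 0.6054 = 0.01070 mol
Let x = n(Na2CO3), y = n(NaCl).
Titrant: 2x = 0.01070;  mass: 105.99x + 58.44y = 0.7559
Solving, x = 5.349 × 10^-3 mol, y = 3.234 × 10^-3 mol
mass of Na2CO3 = 5.349 × 10^-3 × 105.99 = 0.5669 g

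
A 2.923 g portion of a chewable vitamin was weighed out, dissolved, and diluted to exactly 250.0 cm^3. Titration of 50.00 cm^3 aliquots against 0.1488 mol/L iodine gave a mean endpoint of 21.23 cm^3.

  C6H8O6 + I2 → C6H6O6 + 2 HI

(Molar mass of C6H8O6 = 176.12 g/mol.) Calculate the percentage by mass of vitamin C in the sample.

95.17 %

n(I2) per titration = 0.02123 × 0.1488 = 3.159 × 10^-3 mol
n(C6H8O6) in each aliquot = 3.159 × 10^-3 mol (1:1 ratio)
n(C6H8O6) in the whole flask = 3.159 × 10^-3 × 250.0/50.00 = 0.01580 mol
mass of C6H8O6 = 0.01580 × 176.12 = 2.782 g
% C6H8O6 = 2.782 / 2.923 × 100 = 95.17 %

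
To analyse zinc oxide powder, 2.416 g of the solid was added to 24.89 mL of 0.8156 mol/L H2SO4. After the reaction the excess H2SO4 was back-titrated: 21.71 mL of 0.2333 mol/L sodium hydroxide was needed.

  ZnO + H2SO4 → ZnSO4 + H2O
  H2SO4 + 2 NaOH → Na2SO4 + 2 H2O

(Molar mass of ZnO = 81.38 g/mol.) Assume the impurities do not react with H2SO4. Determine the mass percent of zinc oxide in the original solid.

n(H2SO4) added = 0.02489 × 0.8156 = 0.02030 mol
n(NaOH) used in back-titration = 0.02171 × 0.2333 = 5.065 × 10^-3 mol
From the 1:2 ratio, n(H2SO4) left over = 1/2 × 5.065 × 10^-3 = 2.532 × 10^-3 mol
n(H2SO4) consumed by analyte = 0.02030 − 2.532 × 10^-3 = 0.01777 mol
n(ZnO) = 0.01777 mol (1:1 ratio)
mass of ZnO = 0.01777 × 81.38 = 1.446 g
% ZnO = 1.446 / 2.416 × 100 = 59.85 %

59.85 %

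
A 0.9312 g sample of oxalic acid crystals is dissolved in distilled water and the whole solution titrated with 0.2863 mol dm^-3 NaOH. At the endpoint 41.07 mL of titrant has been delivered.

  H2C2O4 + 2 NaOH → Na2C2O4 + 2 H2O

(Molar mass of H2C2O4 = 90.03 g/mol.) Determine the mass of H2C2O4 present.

0.5293 g

n(NaOH) = 0.04107 L × 0.2863 mol/L = 0.01176 mol
From the 1:2 ratio, n(H2C2O4) = 1/2 × 0.01176 = 5.879 × 10^-3 mol
mass of H2C2O4 = 5.879 × 10^-3 × 90.03 g/mol = 0.5293 g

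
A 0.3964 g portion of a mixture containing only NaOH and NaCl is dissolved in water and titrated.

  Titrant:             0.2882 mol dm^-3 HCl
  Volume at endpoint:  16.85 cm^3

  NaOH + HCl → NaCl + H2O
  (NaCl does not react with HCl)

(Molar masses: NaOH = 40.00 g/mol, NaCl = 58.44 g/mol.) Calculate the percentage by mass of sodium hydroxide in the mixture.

49.00 %

n(HCl) = 0.01685 × 0.2882 = 4.856 × 10^-3 mol
Let x = n(NaOH), y = n(NaCl).
Titrant: 1x = 4.856 × 10^-3;  mass: 40.00x + 58.44y = 0.3964
Solving, x = 4.856 × 10^-3 mol, y = 3.459 × 10^-3 mol
mass of NaOH = 4.856 × 10^-3 × 40.00 = 0.1942 g
% NaOH = 0.1942 / 0.3964 × 100 = 49.00 %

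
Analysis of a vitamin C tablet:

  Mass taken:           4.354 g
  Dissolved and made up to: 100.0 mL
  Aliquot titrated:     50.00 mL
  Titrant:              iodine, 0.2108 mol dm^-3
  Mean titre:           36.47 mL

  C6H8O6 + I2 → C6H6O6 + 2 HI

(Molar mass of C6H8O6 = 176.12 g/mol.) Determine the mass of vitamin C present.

2.708 g

n(I2) per titration = 0.03647 × 0.2108 = 7.688 × 10^-3 mol
n(C6H8O6) in each aliquot = 7.688 × 10^-3 mol (1:1 ratio)
n(C6H8O6) in the whole flask = 7.688 × 10^-3 × 100.0/50.00 = 0.01538 mol
mass of C6H8O6 = 0.01538 × 176.12 = 2.708 g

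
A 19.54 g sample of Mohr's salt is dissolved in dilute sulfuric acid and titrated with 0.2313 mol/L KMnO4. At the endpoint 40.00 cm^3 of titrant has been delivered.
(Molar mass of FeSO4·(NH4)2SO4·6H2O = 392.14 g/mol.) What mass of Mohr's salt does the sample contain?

18.14 g

MnO4^- + 5 Fe^2+ + 8 H^+ → Mn^2+ + 5 Fe^3+ + 4 H2O
n(KMnO4) = 0.04000 L × 0.2313 mol/L = 9.252 × 10^-3 mol
From the 5:1 ratio, n(FeSO4·(NH4)2SO4·6H2O) = 5/1 × 9.252 × 10^-3 = 0.04626 mol
mass of FeSO4·(NH4)2SO4·6H2O = 0.04626 × 392.14 g/mol = 18.14 g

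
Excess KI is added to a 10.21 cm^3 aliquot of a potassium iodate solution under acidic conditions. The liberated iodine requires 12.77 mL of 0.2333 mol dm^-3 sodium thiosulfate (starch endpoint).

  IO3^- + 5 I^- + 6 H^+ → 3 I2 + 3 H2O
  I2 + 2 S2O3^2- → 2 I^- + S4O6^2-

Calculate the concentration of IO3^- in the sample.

n(S2O3^2-) = 0.01277 × 0.2333 = 2.979 × 10^-3 mol
n(I2) = n(S2O3^2-)/2 = 1.490 × 10^-3 mol
From the 1:3 ratio, n(IO3^-) in the aliquot = 1/3 × 1.490 × 10^-3 = 4.965 × 10^-4 mol
[IO3^-] = 4.965 × 10^-4 / 0.01021 = 0.04863 mol/L

0.04863 mol/L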